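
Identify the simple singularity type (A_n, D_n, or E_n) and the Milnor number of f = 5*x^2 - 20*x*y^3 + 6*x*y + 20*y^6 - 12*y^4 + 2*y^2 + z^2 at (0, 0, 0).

Type A_1, Milnor number mu = 1.

The Hessian of f at 0 has rank 3. Corank 0: nondegenerate Morse point, so A_1.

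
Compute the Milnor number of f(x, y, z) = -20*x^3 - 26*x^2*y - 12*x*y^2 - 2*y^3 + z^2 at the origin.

4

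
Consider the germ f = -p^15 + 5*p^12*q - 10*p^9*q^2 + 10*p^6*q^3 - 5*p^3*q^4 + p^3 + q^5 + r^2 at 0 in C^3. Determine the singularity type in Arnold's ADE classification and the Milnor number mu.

Type E8, Milnor number mu = 8.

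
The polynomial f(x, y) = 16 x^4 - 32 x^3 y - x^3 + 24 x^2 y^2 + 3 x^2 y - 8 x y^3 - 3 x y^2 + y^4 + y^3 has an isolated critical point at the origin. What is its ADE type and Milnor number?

The Hessian of f at 0 is [[0, 0], [0, 0]] with rank 0, so corank 2. A Groebner basis of the Jacobian ideal J(f) in C{x,y} is {y^4, x*y^2 - 5*y^3/6, x^2 - 2*x*y + y^2}; counting standard monomials gives mu = 6. Corank 2; j^3 = -(x - y)^3 is a perfect cube, so E-series; the 4-jet and mu = 6 give E_6.

Type E6, Milnor number mu = 6.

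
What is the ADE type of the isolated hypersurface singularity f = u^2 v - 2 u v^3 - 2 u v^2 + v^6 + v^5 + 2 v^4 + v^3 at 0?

The Hessian of f at 0 has rank 0. Corank 2; j^3 = v*(u - v)^2 has shape L^2 M (L != M), so D-series; mu = 7 gives D_7.

D_7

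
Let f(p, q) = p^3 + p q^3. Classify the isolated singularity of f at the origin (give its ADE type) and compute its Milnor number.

The Hessian of f at 0 is [[0, 0], [0, 0]] with rank 0, so corank 2. A Groebner basis of the Jacobian ideal J(f) in C{p,q} is {p^3, p*q^2, 3*p^2 + q^3}; counting standard monomials gives mu = 7. Corank 2; j^3 = p^3 is a perfect cube, so E-series; the 4-jet and mu = 7 give E_7.

Type E_7, Milnor number mu = 7.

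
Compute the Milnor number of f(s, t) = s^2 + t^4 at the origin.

3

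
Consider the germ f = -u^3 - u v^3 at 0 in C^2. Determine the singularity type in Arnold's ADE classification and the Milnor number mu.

The Hessian of f at 0 is [[0, 0], [0, 0]] with rank 0, so corank 2. A Groebner basis of the Jacobian ideal J(f) in C{u,v} is {u^3, u*v^2, 3*u^2 + v^3}; counting standard monomials gives mu = 7. Corank 2; j^3 = -u^3 is a perfect cube, so E-series; the 4-jet and mu = 7 give E_7.

Type E_7, Milnor number mu = 7.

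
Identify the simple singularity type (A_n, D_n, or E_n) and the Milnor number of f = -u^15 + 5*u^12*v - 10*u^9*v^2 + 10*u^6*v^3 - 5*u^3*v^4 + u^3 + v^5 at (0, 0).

The Hessian of f at 0 has rank 0. Corank 2; j^3 = u^3 is a perfect cube, so E-series; the 5-jet and mu = 8 give E_8.

Type E_{8}, Milnor number mu = 8.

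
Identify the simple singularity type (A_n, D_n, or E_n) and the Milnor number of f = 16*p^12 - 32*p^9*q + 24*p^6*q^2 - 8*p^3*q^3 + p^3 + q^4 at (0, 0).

The Hessian of f at 0 is [[0, 0], [0, 0]] with rank 0, so corank 2. A Groebner basis of the Jacobian ideal J(f) in C{p,q} is {q^3, p^2}; counting standard monomials gives mu = 6. Corank 2; j^3 = p^3 is a perfect cube, so E-series; the 4-jet and mu = 6 give E_6.

Type E6, Milnor number mu = 6.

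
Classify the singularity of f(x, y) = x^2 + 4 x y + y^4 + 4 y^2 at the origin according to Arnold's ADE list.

The Hessian of f at 0 is [[2, 4], [4, 8]] with rank 1, so corank 1. A Groebner basis of the Jacobian ideal J(f) in C{x,y} is {y^3, x + 2*y}; counting standard monomials gives mu = 3. Corank 1: A-series; mu = 3 gives A_3.

A_{3}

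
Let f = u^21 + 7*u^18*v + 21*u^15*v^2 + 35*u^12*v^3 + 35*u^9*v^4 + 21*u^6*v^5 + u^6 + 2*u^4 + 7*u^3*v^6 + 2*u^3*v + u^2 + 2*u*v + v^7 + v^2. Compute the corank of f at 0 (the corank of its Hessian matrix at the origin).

The Hessian at 0 is [[2, 2], [2, 2]] of rank 1; hence corank 1.

1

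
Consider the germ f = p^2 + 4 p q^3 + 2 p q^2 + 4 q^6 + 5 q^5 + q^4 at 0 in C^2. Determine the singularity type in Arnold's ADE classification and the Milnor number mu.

Type A_4, Milnor number mu = 4.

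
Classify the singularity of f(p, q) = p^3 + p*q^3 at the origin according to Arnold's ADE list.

The Hessian of f at 0 has rank 0. Corank 2; j^3 = p^3 is a perfect cube, so E-series; the 4-jet and mu = 7 give E_7.

E_{7}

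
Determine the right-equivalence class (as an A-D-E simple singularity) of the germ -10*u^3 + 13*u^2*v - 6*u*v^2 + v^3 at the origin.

D4

The Hessian of f at 0 has rank 0. Corank 2; j^3 = -(2*u - v)*(5*u^2 - 4*u*v + v^2) splits into three distinct lines over C (the quadratic factor has nonzero discriminant), so D_4.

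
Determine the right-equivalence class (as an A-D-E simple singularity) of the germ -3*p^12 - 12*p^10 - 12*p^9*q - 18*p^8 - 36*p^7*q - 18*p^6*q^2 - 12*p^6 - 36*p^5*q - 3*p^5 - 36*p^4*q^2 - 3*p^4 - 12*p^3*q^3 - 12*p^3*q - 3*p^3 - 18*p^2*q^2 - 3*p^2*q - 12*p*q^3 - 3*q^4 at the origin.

The Hessian of f at 0 is [[0, 0], [0, 0]] with rank 0, so corank 2. A Groebner basis of the Jacobian ideal J(f) in C{p,q} is {p*q^2, -p*q/4 + q^3, p^2 + p*q}; counting standard monomials gives mu = 5. Corank 2; j^3 = -3*p^2*(p + q) has shape L^2 M (L != M), so D-series; mu = 5 gives D_5.

D_{5}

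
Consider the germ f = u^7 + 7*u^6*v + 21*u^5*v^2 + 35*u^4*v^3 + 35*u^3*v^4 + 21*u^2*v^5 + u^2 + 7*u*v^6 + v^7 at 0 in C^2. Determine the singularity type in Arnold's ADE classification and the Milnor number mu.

Type A6, Milnor number mu = 6.

The Hessian of f at 0 has rank 1. Corank 1: A-series; mu = 6 gives A_6.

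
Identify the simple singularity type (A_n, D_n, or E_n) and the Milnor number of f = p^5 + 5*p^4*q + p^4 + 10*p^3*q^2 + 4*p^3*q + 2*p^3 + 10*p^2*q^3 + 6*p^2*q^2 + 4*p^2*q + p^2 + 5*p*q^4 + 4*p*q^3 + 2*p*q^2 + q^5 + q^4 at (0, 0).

Type A4, Milnor number mu = 4.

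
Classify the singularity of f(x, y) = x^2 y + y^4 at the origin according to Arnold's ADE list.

D_{5}

The Hessian of f at 0 is [[0, 0], [0, 0]] with rank 0, so corank 2. A Groebner basis of the Jacobian ideal J(f) in C{x,y} is {x^3, x^2/4 + y^3, x*y}; counting standard monomials gives mu = 5. Corank 2; j^3 = x^2*y has shape L^2 M (L != M), so D-series; mu = 5 gives D_5.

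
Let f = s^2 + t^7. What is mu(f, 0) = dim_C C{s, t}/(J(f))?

6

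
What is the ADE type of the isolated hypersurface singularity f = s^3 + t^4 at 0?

The Hessian of f at 0 has rank 0. Corank 2; j^3 = s^3 is a perfect cube, so E-series; the 4-jet and mu = 6 give E_6.

E_6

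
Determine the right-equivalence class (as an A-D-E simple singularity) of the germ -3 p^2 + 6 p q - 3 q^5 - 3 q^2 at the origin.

A_{4}

The Hessian of f at 0 is [[-6, 6], [6, -6]] with rank 1, so corank 1. A Groebner basis of the Jacobian ideal J(f) in C{p,q} is {q^4, p - q}; counting standard monomials gives mu = 4. Corank 1: A-series; mu = 4 gives A_4.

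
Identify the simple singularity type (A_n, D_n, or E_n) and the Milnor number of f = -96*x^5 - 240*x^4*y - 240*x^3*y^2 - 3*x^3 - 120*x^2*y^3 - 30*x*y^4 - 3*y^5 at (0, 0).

The Hessian of f at 0 has rank 0. Corank 2; j^3 = -3*x^3 is a perfect cube, so E-series; the 5-jet and mu = 8 give E_8.

Type E_8, Milnor number mu = 8.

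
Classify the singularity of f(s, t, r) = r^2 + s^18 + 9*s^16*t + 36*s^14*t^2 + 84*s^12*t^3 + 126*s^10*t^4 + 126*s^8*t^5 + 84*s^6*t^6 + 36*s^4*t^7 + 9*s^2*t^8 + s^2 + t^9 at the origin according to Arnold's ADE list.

A_{8}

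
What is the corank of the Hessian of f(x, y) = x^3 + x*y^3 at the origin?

2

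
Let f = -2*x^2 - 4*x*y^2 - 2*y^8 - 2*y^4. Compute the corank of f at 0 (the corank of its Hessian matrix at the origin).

1

The Hessian at 0 is [[-4, 0], [0, 0]] of rank 1; hence corank 1.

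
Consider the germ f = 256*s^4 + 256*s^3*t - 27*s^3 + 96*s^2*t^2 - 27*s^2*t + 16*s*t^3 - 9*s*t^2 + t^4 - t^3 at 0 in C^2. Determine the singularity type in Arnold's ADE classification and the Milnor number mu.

Type E_6, Milnor number mu = 6.

The Hessian of f at 0 is [[0, 0], [0, 0]] with rank 0, so corank 2. A Groebner basis of the Jacobian ideal J(f) in C{s,t} is {t^4, s*t^2 + 11*t^3/36, s^2 + 2*s*t/3 + t^2/9}; counting standard monomials gives mu = 6. Corank 2; j^3 = -(3*s + t)^3 is a perfect cube, so E-series; the 4-jet and mu = 6 give E_6.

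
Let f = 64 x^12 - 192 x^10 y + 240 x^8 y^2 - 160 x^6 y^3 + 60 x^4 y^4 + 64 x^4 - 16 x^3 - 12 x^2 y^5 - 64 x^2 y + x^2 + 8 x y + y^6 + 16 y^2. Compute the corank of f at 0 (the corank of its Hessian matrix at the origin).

Hessian at 0 has rank 1.

1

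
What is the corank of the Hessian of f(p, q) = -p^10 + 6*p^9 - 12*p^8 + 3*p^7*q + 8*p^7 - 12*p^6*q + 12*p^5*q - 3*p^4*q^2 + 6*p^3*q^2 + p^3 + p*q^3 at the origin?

2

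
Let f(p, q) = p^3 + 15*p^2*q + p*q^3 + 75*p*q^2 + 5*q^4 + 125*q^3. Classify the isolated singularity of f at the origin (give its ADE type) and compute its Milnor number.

Type E_7, Milnor number mu = 7.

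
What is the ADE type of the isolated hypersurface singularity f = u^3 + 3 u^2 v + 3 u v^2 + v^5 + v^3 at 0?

The Hessian of f at 0 has rank 0. Corank 2; j^3 = (u + v)^3 is a perfect cube, so E-series; the 5-jet and mu = 8 give E_8.

E8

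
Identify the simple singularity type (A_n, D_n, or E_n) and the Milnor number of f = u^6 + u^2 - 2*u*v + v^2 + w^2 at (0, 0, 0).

Type A5, Milnor number mu = 5.

The Hessian of f at 0 has rank 2. Corank 1: A-series; mu = 5 gives A_5.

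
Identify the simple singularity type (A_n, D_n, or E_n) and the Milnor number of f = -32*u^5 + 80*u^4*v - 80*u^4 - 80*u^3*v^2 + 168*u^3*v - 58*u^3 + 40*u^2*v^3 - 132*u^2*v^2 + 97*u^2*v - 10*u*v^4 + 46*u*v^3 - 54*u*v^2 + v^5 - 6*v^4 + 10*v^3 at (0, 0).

Type D4, Milnor number mu = 4.

The Hessian of f at 0 has rank 0. Corank 2; j^3 = -(2*u - v)*(29*u^2 - 34*u*v + 10*v^2) splits into three distinct lines over C (the quadratic factor has nonzero discriminant), so D_4.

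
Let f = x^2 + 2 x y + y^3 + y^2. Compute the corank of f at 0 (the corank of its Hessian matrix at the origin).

1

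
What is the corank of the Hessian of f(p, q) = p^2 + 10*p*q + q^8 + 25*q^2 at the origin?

1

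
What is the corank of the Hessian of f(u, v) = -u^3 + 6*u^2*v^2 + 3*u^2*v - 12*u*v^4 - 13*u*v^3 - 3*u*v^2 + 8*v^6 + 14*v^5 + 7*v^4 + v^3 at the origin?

2

Hessian at 0 has rank 0.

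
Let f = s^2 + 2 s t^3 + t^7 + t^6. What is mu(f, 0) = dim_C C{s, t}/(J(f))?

6

The Hessian of f at 0 is [[2, 0], [0, 0]] with rank 1, so corank 1. A Groebner basis of the Jacobian ideal J(f) in C{s,t} is {s + t^3, s^2}; counting standard monomials gives mu = 6. Corank 1: A-series; mu = 6 gives A_6.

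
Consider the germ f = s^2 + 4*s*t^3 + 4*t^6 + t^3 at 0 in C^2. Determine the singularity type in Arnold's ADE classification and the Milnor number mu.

The Hessian of f at 0 has rank 1. Corank 1: A-series; mu = 2 gives A_2.

Type A_{2}, Milnor number mu = 2.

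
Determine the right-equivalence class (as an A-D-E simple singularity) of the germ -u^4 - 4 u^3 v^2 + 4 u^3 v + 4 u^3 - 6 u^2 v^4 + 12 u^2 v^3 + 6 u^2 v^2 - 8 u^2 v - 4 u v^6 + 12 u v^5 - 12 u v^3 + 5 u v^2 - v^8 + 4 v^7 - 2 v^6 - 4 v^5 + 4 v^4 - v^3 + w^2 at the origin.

D5

The Hessian of f at 0 is [[0, 0, 0], [0, 0, 0], [0, 0, 2]] with rank 1, so corank 2. A Groebner basis of the Jacobian ideal J(f) in C{u,v,w} is {u*v^2 + 2*u*v/5 - v^2/5, 4*u*v/5 + v^3 - 2*v^2/5, u^2 - 11*u*v/10 + 3*v^2/10, w}; counting standard monomials gives mu = 5. Corank 2; j^3 = (u - v)*(2*u - v)^2 has shape L^2 M (L != M), so D-series; mu = 5 gives D_5.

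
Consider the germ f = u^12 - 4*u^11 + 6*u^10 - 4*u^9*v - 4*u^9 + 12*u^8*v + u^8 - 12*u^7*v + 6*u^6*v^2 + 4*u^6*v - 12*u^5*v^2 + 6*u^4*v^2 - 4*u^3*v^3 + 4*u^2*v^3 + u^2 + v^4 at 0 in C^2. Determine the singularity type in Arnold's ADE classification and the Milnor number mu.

Type A_3, Milnor number mu = 3.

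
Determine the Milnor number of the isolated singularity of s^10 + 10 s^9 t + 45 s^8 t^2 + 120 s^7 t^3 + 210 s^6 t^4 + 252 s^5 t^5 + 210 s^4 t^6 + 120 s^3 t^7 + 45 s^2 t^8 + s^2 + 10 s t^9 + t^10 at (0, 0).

9

The Hessian of f at 0 has rank 1. Corank 1: A-series; mu = 9 gives A_9.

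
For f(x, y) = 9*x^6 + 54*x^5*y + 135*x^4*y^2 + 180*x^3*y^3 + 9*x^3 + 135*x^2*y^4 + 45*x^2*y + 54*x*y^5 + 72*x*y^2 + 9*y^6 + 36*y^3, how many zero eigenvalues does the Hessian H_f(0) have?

The Hessian at 0 is [[0, 0], [0, 0]] of rank 0; hence corank 2.

2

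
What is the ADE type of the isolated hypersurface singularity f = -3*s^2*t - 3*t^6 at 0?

D7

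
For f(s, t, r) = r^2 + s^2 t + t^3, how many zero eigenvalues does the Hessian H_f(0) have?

2

Hessian at 0 has rank 1.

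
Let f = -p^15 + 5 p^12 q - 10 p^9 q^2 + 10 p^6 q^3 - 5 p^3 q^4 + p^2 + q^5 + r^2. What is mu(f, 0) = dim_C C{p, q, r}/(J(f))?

4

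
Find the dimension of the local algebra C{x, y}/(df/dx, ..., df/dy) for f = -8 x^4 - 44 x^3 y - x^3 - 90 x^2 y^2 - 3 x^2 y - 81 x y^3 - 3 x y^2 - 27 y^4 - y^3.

7

The Hessian of f at 0 has rank 0. Corank 2; j^3 = -(x + y)^3 is a perfect cube, so E-series; the 4-jet and mu = 7 give E_7.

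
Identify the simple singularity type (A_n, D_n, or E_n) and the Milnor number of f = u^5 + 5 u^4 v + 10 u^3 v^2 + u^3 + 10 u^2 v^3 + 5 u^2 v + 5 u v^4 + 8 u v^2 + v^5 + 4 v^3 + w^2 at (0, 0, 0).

Type D_6, Milnor number mu = 6.

The Hessian of f at 0 has rank 1. Corank 2; j^3 = (u + v)*(u + 2*v)^2 has shape L^2 M (L != M), so D-series; mu = 6 gives D_6.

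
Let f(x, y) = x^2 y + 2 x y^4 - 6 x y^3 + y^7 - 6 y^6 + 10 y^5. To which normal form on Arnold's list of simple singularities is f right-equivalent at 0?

The Hessian of f at 0 is [[0, 0], [0, 0]] with rank 0, so corank 2. A Groebner basis of the Jacobian ideal J(f) in C{x,y} is {x^3, x^2*y, -3*x^2/4 + x*y^2, -x^2/12 - x*y/3 + y^3}; counting standard monomials gives mu = 6. Corank 2; j^3 = x^2*y has shape L^2 M (L != M), so D-series; mu = 6 gives D_6.

D_{6}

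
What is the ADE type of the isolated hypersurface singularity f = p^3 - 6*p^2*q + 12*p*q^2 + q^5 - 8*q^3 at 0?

E8

The Hessian of f at 0 has rank 0. Corank 2; j^3 = (p - 2*q)^3 is a perfect cube, so E-series; the 5-jet and mu = 8 give E_8.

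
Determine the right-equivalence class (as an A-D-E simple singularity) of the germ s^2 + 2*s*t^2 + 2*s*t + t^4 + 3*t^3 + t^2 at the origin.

The Hessian of f at 0 has rank 1. Corank 1: A-series; mu = 2 gives A_2.

A_{2}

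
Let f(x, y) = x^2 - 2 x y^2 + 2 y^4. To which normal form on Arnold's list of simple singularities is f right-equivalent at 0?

The Hessian of f at 0 has rank 1. Corank 1: A-series; mu = 3 gives A_3.

A_{3}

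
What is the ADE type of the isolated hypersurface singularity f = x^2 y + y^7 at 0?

The Hessian of f at 0 has rank 0. Corank 2; j^3 = x^2*y has shape L^2 M (L != M), so D-series; mu = 8 gives D_8.

D_8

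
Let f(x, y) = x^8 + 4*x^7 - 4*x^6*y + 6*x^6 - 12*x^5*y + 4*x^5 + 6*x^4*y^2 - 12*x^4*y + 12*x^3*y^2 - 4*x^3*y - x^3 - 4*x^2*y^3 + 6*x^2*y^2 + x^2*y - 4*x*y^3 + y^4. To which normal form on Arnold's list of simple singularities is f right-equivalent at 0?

The Hessian of f at 0 is [[0, 0], [0, 0]] with rank 0, so corank 2. A Groebner basis of the Jacobian ideal J(f) in C{x,y} is {x*y^2, x*y/4 + y^3, x^2 - x*y}; counting standard monomials gives mu = 5. Corank 2; j^3 = -x^2*(x - y) has shape L^2 M (L != M), so D-series; mu = 5 gives D_5.

D_{5}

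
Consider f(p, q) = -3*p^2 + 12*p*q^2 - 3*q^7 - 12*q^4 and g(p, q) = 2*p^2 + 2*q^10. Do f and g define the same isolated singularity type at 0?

No.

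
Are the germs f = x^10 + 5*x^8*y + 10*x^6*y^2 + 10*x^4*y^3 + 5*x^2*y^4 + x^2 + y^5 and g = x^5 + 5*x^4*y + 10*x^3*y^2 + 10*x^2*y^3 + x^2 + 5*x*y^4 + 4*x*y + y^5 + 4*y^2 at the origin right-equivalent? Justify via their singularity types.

Yes.

The Hessian of f at 0 has rank 1. Corank 1: A-series; mu = 4 gives A_4. The Hessian of g at 0 has rank 1. Corank 1: A-series; mu = 4 gives A_4. Both have type A_4, hence right-equivalent.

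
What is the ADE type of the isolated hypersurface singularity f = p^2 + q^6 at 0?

A_{5}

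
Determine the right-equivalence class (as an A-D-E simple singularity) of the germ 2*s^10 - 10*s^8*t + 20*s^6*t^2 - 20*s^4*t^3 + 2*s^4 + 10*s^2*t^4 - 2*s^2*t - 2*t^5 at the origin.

D_6

The Hessian of f at 0 has rank 0. Corank 2; j^3 = -2*s^2*t has shape L^2 M (L != M), so D-series; mu = 6 gives D_6.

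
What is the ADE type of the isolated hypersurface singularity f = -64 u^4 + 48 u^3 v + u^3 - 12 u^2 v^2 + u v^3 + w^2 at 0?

The Hessian of f at 0 is [[0, 0, 0], [0, 0, 0], [0, 0, 2]] with rank 1, so corank 2. A Groebner basis of the Jacobian ideal J(f) in C{u,v,w} is {3*u^2/16 + v^4 + v^3/16, u^3, u^2*v - u^2/16 - v^3/48, -u^2/2 + u*v^2 - v^3/6, w}; counting standard monomials gives mu = 7. Corank 2; j^3 = u^3 is a perfect cube, so E-series; the 4-jet and mu = 7 give E_7.

E_{7}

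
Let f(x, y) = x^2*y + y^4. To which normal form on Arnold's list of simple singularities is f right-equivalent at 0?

The Hessian of f at 0 has rank 0. Corank 2; j^3 = x^2*y has shape L^2 M (L != M), so D-series; mu = 5 gives D_5.

D5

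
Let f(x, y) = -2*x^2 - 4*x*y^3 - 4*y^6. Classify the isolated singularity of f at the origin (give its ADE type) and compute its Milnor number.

Type A_5, Milnor number mu = 5.

The Hessian of f at 0 has rank 1. Corank 1: A-series; mu = 5 gives A_5.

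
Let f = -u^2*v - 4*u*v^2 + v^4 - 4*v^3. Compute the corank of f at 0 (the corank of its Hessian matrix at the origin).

2

The Hessian at 0 is [[0, 0], [0, 0]] of rank 0; hence corank 2.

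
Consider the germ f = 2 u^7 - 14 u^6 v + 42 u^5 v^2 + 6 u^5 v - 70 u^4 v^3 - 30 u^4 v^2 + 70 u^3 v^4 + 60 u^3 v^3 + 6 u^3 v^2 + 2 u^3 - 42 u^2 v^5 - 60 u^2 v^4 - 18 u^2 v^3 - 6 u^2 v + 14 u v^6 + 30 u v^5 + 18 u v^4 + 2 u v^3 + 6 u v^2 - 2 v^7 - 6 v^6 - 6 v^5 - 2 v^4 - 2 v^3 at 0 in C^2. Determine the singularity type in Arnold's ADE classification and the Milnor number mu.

Type E_{7}, Milnor number mu = 7.

The Hessian of f at 0 has rank 0. Corank 2; j^3 = 2*(u - v)^3 is a perfect cube, so E-series; the 4-jet and mu = 7 give E_7.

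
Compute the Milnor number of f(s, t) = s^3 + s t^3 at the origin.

The Hessian of f at 0 has rank 0. Corank 2; j^3 = s^3 is a perfect cube, so E-series; the 4-jet and mu = 7 give E_7.

7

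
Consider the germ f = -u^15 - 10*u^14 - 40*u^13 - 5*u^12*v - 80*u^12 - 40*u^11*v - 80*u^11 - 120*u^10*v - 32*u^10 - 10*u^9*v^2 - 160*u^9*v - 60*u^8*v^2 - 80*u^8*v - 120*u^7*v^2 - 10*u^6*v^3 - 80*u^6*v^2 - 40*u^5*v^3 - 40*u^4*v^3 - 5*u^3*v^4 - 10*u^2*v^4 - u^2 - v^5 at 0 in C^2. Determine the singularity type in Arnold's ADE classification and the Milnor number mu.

The Hessian of f at 0 has rank 1. Corank 1: A-series; mu = 4 gives A_4.

Type A4, Milnor number mu = 4.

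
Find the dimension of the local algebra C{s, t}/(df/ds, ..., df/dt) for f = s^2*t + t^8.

9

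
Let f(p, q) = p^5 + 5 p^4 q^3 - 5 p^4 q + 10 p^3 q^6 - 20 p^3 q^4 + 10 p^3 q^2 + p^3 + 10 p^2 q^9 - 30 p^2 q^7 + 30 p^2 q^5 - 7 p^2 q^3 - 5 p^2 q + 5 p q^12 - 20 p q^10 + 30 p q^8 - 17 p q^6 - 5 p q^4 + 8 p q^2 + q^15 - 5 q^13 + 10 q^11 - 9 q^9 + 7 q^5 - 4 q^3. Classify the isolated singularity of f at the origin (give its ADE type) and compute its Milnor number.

Type D_6, Milnor number mu = 6.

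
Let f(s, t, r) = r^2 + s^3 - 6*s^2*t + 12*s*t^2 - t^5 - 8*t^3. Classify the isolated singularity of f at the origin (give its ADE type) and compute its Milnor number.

Type E_8, Milnor number mu = 8.

The Hessian of f at 0 has rank 1. Corank 2; j^3 = (s - 2*t)^3 is a perfect cube, so E-series; the 5-jet and mu = 8 give E_8.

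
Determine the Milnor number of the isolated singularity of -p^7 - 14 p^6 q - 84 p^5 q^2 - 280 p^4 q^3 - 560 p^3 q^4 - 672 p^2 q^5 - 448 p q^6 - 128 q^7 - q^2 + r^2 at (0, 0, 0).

6

The Hessian of f at 0 is [[0, 0, 0], [0, -2, 0], [0, 0, 2]] with rank 2, so corank 1. A Groebner basis of the Jacobian ideal J(f) in C{p,q,r} is {p^6, q, r}; counting standard monomials gives mu = 6. Corank 1: A-series; mu = 6 gives A_6.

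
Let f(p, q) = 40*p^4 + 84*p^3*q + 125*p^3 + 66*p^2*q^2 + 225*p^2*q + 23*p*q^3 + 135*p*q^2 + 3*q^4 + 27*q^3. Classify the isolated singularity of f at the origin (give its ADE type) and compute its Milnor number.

Type E_{7}, Milnor number mu = 7.

The Hessian of f at 0 is [[0, 0], [0, 0]] with rank 0, so corank 2. A Groebner basis of the Jacobian ideal J(f) in C{p,q} is {1171875*p^2/4 + 703125*p*q/2 + q^4 - 125*q^3/4 + 421875*q^2/4, p^3 + 2475*p^2/4 + 1485*p*q/2 + 3*q^3/20 + 891*q^2/4, p^2*q - 2875*p^2/4 - 1725*p*q/2 - 17*q^3/60 - 1035*q^2/4, 625*p^2 + p*q^2 + 750*p*q + 8*q^3/15 + 225*q^2}; counting standard monomials gives mu = 7. Corank 2; j^3 = (5*p + 3*q)^3 is a perfect cube, so E-series; the 4-jet and mu = 7 give E_7.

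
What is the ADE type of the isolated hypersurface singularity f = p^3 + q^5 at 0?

E8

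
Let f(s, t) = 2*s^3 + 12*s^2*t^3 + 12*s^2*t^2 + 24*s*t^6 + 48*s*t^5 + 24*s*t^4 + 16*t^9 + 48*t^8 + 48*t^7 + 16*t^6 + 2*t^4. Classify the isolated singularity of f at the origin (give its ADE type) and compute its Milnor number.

Type E6, Milnor number mu = 6.

The Hessian of f at 0 has rank 0. Corank 2; j^3 = 2*s^3 is a perfect cube, so E-series; the 4-jet and mu = 6 give E_6.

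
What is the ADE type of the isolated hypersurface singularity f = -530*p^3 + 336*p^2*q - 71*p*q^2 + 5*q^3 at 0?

D4

The Hessian of f at 0 has rank 0. Corank 2; j^3 = -(5*p - q)*(106*p^2 - 46*p*q + 5*q^2) splits into three distinct lines over C (the quadratic factor has nonzero discriminant), so D_4.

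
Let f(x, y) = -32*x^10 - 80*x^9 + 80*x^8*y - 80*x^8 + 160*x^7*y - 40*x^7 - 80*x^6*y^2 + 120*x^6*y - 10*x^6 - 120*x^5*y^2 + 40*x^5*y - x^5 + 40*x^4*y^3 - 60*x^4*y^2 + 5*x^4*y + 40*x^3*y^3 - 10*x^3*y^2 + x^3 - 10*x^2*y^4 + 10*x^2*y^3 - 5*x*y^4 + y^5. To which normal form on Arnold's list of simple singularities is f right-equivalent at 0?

The Hessian of f at 0 has rank 0. Corank 2; j^3 = x^3 is a perfect cube, so E-series; the 5-jet and mu = 8 give E_8.

E_{8}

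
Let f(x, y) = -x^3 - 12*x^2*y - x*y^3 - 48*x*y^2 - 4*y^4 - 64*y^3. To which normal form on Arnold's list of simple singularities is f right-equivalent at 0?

E_7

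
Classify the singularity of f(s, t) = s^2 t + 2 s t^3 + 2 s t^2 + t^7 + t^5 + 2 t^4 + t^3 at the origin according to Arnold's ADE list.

D_8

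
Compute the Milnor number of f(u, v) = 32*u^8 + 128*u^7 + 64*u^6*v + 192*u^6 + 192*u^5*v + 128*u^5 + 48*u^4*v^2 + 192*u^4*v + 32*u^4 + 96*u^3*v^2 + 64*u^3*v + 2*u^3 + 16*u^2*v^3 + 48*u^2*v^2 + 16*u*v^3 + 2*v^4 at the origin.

The Hessian of f at 0 is [[0, 0], [0, 0]] with rank 0, so corank 2. A Groebner basis of the Jacobian ideal J(f) in C{u,v} is {v^4, u*v^2 + v^3/6, u^2}; counting standard monomials gives mu = 6. Corank 2; j^3 = 2*u^3 is a perfect cube, so E-series; the 4-jet and mu = 6 give E_6.

6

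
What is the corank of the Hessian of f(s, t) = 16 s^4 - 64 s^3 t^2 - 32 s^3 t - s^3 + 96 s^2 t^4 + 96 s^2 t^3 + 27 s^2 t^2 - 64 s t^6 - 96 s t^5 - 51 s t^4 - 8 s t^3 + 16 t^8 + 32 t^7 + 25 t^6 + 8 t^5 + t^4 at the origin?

2

Hessian at 0 has rank 0.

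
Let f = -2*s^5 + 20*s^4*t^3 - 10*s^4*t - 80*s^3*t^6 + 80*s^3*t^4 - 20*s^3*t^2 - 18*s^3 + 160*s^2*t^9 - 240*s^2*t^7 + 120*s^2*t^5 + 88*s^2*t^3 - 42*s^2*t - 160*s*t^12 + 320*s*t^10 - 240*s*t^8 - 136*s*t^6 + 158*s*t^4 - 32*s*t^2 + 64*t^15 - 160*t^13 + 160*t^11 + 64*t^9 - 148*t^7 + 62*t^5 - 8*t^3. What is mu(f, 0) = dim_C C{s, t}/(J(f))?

6

The Hessian of f at 0 is [[0, 0], [0, 0]] with rank 0, so corank 2. A Groebner basis of the Jacobian ideal J(f) in C{s,t} is {-243*s*t/491 + t^4 - 162*t^2/491, s*t^2 + 2*t^3/3, s^2 + 1969*s*t/1473 + 658*t^2/1473}; counting standard monomials gives mu = 6. Corank 2; j^3 = -2*(s + t)*(3*s + 2*t)^2 has shape L^2 M (L != M), so D-series; mu = 6 gives D_6.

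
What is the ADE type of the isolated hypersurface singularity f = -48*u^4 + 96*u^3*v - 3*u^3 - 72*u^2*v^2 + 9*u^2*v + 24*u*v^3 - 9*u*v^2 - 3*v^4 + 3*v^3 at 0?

E_6

The Hessian of f at 0 has rank 0. Corank 2; j^3 = -3*(u - v)^3 is a perfect cube, so E-series; the 4-jet and mu = 6 give E_6.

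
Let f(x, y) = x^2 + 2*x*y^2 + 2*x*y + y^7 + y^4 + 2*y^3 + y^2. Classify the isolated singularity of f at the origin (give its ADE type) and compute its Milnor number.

The Hessian of f at 0 has rank 1. Corank 1: A-series; mu = 6 gives A_6.

Type A_{6}, Milnor number mu = 6.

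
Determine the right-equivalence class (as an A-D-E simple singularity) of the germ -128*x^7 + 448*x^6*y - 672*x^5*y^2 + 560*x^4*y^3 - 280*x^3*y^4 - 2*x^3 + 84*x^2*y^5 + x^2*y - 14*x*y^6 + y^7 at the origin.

D_8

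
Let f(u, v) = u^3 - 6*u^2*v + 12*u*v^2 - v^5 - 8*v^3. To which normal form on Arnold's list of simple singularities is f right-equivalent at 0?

E8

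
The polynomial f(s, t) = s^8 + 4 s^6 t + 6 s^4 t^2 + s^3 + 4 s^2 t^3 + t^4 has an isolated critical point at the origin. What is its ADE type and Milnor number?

Type E_6, Milnor number mu = 6.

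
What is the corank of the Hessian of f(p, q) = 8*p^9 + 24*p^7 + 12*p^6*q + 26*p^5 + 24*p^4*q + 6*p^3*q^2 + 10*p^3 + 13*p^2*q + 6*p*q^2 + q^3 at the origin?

The Hessian at 0 is [[0, 0], [0, 0]] of rank 0; hence corank 2.

2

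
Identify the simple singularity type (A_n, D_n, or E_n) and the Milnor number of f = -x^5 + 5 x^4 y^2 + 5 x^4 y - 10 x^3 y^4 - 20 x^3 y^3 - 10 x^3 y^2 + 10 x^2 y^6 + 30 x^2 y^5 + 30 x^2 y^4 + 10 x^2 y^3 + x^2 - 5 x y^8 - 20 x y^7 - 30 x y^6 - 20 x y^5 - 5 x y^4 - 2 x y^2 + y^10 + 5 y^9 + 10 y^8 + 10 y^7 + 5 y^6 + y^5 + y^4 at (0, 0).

Type A_{4}, Milnor number mu = 4.

The Hessian of f at 0 has rank 1. Corank 1: A-series; mu = 4 gives A_4.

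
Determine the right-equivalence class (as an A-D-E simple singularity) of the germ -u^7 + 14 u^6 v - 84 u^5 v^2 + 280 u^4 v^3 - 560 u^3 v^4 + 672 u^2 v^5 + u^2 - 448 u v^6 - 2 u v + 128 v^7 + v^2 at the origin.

A_{6}

The Hessian of f at 0 is [[2, -2], [-2, 2]] with rank 1, so corank 1. A Groebner basis of the Jacobian ideal J(f) in C{u,v} is {v^6, u - v}; counting standard monomials gives mu = 6. Corank 1: A-series; mu = 6 gives A_6.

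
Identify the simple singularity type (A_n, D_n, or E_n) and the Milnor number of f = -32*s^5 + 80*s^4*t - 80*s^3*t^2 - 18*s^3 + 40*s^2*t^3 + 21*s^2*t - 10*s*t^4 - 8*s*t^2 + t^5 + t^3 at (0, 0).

Type D_6, Milnor number mu = 6.

The Hessian of f at 0 is [[0, 0], [0, 0]] with rank 0, so corank 2. A Groebner basis of the Jacobian ideal J(f) in C{s,t} is {243*s*t/10 + t^4 - 81*t^2/10, s*t^2 - t^3/3, s^2 - 5*s*t/6 + t^2/6}; counting standard monomials gives mu = 6. Corank 2; j^3 = -(2*s - t)*(3*s - t)^2 has shape L^2 M (L != M), so D-series; mu = 6 gives D_6.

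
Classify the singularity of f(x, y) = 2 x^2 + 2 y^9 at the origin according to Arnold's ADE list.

A8

The Hessian of f at 0 is [[4, 0], [0, 0]] with rank 1, so corank 1. A Groebner basis of the Jacobian ideal J(f) in C{x,y} is {y^8, x}; counting standard monomials gives mu = 8. Corank 1: A-series; mu = 8 gives A_8.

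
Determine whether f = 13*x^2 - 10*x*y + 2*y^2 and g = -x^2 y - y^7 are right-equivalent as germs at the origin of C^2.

No.

The Hessian of f at 0 is [[26, -10], [-10, 4]] with rank 2, so corank 0. A Groebner basis of the Jacobian ideal J(f) in C{x,y} is {x, y}; counting standard monomials gives mu = 1. Corank 0: nondegenerate Morse point, so A_1. The Hessian of g at 0 is [[0, 0], [0, 0]] with rank 0, so corank 2. A Groebner basis of the Jacobian ideal J(g) in C{x,y} is {x^2/7 + y^6, x^3, x*y}; counting standard monomials gives mu = 8. Corank 2; j^3 = -x^2*y has shape L^2 M (L != M), so D-series; mu = 8 gives D_8. f is A_1 but g is D_8, hence not right-equivalent.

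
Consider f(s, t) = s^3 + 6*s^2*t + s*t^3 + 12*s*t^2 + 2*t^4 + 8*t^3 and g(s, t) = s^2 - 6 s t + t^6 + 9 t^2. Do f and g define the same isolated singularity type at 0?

No.

The Hessian of f at 0 has rank 0. Corank 2; j^3 = (s + 2*t)^3 is a perfect cube, so E-series; the 4-jet and mu = 7 give E_7. The Hessian of g at 0 has rank 1. Corank 1: A-series; mu = 5 gives A_5. f is E_7 but g is A_5, hence not right-equivalent.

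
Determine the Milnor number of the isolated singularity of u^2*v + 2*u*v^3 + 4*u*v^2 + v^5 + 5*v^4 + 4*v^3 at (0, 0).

5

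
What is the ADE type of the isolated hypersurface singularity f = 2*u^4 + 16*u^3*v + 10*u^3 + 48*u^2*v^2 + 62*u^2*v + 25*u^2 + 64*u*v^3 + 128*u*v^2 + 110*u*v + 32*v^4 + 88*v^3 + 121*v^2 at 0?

The Hessian of f at 0 has rank 1. Corank 1: A-series; mu = 3 gives A_3.

A3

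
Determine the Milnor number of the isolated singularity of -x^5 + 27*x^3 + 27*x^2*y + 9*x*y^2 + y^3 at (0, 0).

The Hessian of f at 0 has rank 0. Corank 2; j^3 = (3*x + y)^3 is a perfect cube, so E-series; the 5-jet and mu = 8 give E_8.

8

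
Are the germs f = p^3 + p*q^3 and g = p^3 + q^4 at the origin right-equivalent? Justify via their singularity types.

The Hessian of f at 0 has rank 0. Corank 2; j^3 = p^3 is a perfect cube, so E-series; the 4-jet and mu = 7 give E_7. The Hessian of g at 0 has rank 0. Corank 2; j^3 = p^3 is a perfect cube, so E-series; the 4-jet and mu = 6 give E_6. f is E_7 but g is E_6, hence not right-equivalent.

No.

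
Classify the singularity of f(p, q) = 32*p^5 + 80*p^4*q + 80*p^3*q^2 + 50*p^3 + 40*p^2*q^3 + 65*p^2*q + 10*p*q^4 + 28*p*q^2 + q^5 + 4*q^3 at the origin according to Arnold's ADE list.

The Hessian of f at 0 has rank 0. Corank 2; j^3 = (2*p + q)*(5*p + 2*q)^2 has shape L^2 M (L != M), so D-series; mu = 6 gives D_6.

D_{6}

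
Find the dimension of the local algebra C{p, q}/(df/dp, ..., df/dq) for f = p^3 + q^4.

The Hessian of f at 0 is [[0, 0], [0, 0]] with rank 0, so corank 2. A Groebner basis of the Jacobian ideal J(f) in C{p,q} is {q^3, p^2}; counting standard monomials gives mu = 6. Corank 2; j^3 = p^3 is a perfect cube, so E-series; the 4-jet and mu = 6 give E_6.

6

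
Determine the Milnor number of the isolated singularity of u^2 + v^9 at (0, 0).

8

The Hessian of f at 0 has rank 1. Corank 1: A-series; mu = 8 gives A_8.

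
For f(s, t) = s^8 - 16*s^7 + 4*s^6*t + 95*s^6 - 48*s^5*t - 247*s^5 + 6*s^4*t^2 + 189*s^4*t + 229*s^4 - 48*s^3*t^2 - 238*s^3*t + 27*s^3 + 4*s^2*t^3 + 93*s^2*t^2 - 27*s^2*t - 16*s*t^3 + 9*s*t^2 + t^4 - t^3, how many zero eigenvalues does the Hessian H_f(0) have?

Hessian at 0 has rank 0.

2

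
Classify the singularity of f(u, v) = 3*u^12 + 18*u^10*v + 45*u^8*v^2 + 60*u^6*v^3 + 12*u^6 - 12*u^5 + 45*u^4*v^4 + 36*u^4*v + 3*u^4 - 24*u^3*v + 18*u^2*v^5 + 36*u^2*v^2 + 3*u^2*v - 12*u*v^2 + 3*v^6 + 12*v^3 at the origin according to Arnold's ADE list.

The Hessian of f at 0 has rank 0. Corank 2; j^3 = 3*v*(u - 2*v)^2 has shape L^2 M (L != M), so D-series; mu = 7 gives D_7.

D_{7}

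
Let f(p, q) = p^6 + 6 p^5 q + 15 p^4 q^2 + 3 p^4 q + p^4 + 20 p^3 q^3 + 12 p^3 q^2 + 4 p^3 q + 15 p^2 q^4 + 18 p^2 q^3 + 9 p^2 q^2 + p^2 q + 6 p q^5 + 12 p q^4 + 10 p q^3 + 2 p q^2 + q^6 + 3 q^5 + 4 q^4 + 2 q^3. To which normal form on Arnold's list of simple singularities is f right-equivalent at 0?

D4

The Hessian of f at 0 is [[0, 0], [0, 0]] with rank 0, so corank 2. A Groebner basis of the Jacobian ideal J(f) in C{p,q} is {q^3, p^2 + 2*q^2, p*q + q^2}; counting standard monomials gives mu = 4. Corank 2; j^3 = q*(p^2 + 2*p*q + 2*q^2) splits into three distinct lines over C (the quadratic factor has nonzero discriminant), so D_4.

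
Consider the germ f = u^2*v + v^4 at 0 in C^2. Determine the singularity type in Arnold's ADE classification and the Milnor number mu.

Type D5, Milnor number mu = 5.

The Hessian of f at 0 is [[0, 0], [0, 0]] with rank 0, so corank 2. A Groebner basis of the Jacobian ideal J(f) in C{u,v} is {u^3, u^2/4 + v^3, u*v}; counting standard monomials gives mu = 5. Corank 2; j^3 = u^2*v has shape L^2 M (L != M), so D-series; mu = 5 gives D_5.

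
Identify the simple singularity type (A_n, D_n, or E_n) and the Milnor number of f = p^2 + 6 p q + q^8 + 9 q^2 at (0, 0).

Type A_7, Milnor number mu = 7.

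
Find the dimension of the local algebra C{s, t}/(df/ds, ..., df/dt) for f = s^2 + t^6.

5

The Hessian of f at 0 is [[2, 0], [0, 0]] with rank 1, so corank 1. A Groebner basis of the Jacobian ideal J(f) in C{s,t} is {t^5, s}; counting standard monomials gives mu = 5. Corank 1: A-series; mu = 5 gives A_5.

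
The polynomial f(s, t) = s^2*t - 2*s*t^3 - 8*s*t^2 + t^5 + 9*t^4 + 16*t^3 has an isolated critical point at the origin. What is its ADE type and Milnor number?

Type D_5, Milnor number mu = 5.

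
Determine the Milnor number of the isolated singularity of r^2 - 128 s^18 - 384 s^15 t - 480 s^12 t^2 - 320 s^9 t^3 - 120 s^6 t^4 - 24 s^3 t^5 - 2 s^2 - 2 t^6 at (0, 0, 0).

The Hessian of f at 0 is [[-4, 0, 0], [0, 0, 0], [0, 0, 2]] with rank 2, so corank 1. A Groebner basis of the Jacobian ideal J(f) in C{s,t,r} is {t^5, s, r}; counting standard monomials gives mu = 5. Corank 1: A-series; mu = 5 gives A_5.

5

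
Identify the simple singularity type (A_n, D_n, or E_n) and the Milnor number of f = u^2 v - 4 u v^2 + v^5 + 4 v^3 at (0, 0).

The Hessian of f at 0 is [[0, 0], [0, 0]] with rank 0, so corank 2. A Groebner basis of the Jacobian ideal J(f) in C{u,v} is {u^2/5 + v^4 - 4*v^2/5, u^3 - 8*v^3, u*v - 2*v^2}; counting standard monomials gives mu = 6. Corank 2; j^3 = v*(u - 2*v)^2 has shape L^2 M (L != M), so D-series; mu = 6 gives D_6.

Type D_{6}, Milnor number mu = 6.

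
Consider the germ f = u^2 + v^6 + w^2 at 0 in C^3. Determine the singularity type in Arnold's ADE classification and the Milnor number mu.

Type A_5, Milnor number mu = 5.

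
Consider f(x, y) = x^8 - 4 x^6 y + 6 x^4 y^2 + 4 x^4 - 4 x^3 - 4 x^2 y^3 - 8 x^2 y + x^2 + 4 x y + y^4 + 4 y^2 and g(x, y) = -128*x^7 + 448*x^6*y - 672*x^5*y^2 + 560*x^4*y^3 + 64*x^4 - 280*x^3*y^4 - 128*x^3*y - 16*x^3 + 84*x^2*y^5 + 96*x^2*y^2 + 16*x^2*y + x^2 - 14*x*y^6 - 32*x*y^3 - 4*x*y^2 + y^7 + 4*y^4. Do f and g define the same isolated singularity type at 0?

No.

The Hessian of f at 0 is [[2, 4], [4, 8]] with rank 1, so corank 1. A Groebner basis of the Jacobian ideal J(f) in C{x,y} is {x^2 - x/2 - y, x*y + x/4 + y/2, -x/8 + y^2 - y/4}; counting standard monomials gives mu = 3. Corank 1: A-series; mu = 3 gives A_3. The Hessian of g at 0 is [[2, 0], [0, 0]] with rank 1, so corank 1. A Groebner basis of the Jacobian ideal J(g) in C{x,y} is {7*x*y/12 + 5*x/96 + y^4 - y^3/3 - 5*y^2/48, x*y^2 + x*y/3 + x/48 - y^3/3 - y^2/24, x^2 - x*y - x/8 + y^2/4}; counting standard monomials gives mu = 6. Corank 1: A-series; mu = 6 gives A_6. f is A_3 but g is A_6, hence not right-equivalent.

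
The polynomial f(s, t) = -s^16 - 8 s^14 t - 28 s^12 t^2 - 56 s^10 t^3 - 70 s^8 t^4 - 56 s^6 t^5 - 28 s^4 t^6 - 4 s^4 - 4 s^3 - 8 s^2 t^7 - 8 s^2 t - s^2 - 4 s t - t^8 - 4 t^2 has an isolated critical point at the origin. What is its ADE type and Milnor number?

Type A_7, Milnor number mu = 7.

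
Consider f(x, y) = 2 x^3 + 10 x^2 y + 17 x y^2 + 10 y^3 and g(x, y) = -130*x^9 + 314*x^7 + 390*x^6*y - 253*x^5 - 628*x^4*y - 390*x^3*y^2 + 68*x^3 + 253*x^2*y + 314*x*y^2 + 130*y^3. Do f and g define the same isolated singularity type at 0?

Yes.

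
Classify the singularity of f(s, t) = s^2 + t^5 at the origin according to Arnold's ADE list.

The Hessian of f at 0 has rank 1. Corank 1: A-series; mu = 4 gives A_4.

A_4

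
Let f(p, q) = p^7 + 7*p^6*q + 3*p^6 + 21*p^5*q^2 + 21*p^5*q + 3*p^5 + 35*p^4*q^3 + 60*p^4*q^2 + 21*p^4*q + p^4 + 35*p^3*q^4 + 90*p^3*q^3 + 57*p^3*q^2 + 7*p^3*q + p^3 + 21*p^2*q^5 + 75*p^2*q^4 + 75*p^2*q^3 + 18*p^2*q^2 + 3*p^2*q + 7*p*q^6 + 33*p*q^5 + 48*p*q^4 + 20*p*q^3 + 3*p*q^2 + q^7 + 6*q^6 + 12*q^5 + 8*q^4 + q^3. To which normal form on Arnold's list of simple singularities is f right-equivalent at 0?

E7

The Hessian of f at 0 is [[0, 0], [0, 0]] with rank 0, so corank 2. A Groebner basis of the Jacobian ideal J(f) in C{p,q} is {3*p^2 + 6*p*q + q^4 + q^3 + 3*q^2, p^3 + 9*p^2 + 18*p*q + 4*q^3 + 9*q^2, p^2*q - 5*p^2 - 10*p*q - 8*q^3/3 - 5*q^2, 2*p^2 + p*q^2 + 4*p*q + 5*q^3/3 + 2*q^2}; counting standard monomials gives mu = 7. Corank 2; j^3 = (p + q)^3 is a perfect cube, so E-series; the 4-jet and mu = 7 give E_7.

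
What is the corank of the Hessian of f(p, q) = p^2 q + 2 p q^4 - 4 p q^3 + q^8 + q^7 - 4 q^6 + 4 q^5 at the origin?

2

Hessian at 0 has rank 0.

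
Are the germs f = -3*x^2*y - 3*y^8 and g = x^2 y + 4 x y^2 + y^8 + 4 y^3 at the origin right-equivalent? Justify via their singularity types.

The Hessian of f at 0 is [[0, 0], [0, 0]] with rank 0, so corank 2. A Groebner basis of the Jacobian ideal J(f) in C{x,y} is {x^2/8 + y^7, x^3, x*y}; counting standard monomials gives mu = 9. Corank 2; j^3 = -3*x^2*y has shape L^2 M (L != M), so D-series; mu = 9 gives D_9. The Hessian of g at 0 is [[0, 0], [0, 0]] with rank 0, so corank 2. A Groebner basis of the Jacobian ideal J(g) in C{x,y} is {x^2/8 + y^7 - y^2/2, x^3 + 8*y^3, x*y + 2*y^2}; counting standard monomials gives mu = 9. Corank 2; j^3 = y*(x + 2*y)^2 has shape L^2 M (L != M), so D-series; mu = 9 gives D_9. Both have type D_9, hence right-equivalent.

Yes.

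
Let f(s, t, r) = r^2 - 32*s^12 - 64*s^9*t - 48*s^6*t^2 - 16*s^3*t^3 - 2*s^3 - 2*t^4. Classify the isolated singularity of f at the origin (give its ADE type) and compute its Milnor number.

Type E_6, Milnor number mu = 6.

The Hessian of f at 0 has rank 1. Corank 2; j^3 = -2*s^3 is a perfect cube, so E-series; the 4-jet and mu = 6 give E_6.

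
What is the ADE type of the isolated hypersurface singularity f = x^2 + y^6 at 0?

The Hessian of f at 0 is [[2, 0], [0, 0]] with rank 1, so corank 1. A Groebner basis of the Jacobian ideal J(f) in C{x,y} is {y^5, x}; counting standard monomials gives mu = 5. Corank 1: A-series; mu = 5 gives A_5.

A5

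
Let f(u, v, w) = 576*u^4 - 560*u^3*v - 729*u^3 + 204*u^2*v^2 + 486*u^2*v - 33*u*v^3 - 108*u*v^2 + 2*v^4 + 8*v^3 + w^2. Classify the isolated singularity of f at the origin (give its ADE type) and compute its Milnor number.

The Hessian of f at 0 has rank 1. Corank 2; j^3 = -(9*u - 2*v)^3 is a perfect cube, so E-series; the 4-jet and mu = 7 give E_7.

Type E_{7}, Milnor number mu = 7.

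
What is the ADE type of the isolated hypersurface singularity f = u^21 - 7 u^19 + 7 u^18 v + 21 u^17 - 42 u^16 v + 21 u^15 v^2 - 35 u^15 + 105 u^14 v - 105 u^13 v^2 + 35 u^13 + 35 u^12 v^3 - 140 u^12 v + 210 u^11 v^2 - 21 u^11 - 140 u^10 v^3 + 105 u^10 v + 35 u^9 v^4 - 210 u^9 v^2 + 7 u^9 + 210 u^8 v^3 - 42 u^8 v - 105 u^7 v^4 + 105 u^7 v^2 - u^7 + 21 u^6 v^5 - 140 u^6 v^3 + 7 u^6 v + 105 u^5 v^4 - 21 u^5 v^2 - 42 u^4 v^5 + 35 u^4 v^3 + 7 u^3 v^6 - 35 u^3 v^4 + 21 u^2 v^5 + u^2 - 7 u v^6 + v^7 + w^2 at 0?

A_6

The Hessian of f at 0 has rank 2. Corank 1: A-series; mu = 6 gives A_6.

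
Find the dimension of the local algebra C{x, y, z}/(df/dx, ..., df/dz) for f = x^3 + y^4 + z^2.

The Hessian of f at 0 has rank 1. Corank 2; j^3 = x^3 is a perfect cube, so E-series; the 4-jet and mu = 6 give E_6.

6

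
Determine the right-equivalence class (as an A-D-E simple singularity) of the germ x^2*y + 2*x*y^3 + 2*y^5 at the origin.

D_6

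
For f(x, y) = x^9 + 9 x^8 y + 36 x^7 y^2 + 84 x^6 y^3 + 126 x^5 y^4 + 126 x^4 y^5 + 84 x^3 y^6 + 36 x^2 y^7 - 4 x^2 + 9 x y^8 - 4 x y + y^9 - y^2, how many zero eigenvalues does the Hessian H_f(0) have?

1

Hessian at 0 has rank 1.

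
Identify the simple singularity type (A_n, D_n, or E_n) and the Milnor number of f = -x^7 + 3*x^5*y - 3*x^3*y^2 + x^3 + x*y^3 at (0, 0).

Type E_{7}, Milnor number mu = 7.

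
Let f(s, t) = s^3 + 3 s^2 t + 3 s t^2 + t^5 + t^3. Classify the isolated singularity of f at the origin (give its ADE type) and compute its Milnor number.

Type E_8, Milnor number mu = 8.

The Hessian of f at 0 has rank 0. Corank 2; j^3 = (s + t)^3 is a perfect cube, so E-series; the 5-jet and mu = 8 give E_8.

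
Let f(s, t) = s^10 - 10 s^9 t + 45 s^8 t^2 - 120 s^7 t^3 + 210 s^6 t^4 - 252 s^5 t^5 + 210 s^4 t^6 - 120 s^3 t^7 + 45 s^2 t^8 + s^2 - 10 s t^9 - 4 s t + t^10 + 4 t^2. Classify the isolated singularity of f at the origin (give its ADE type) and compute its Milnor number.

The Hessian of f at 0 is [[2, -4], [-4, 8]] with rank 1, so corank 1. A Groebner basis of the Jacobian ideal J(f) in C{s,t} is {t^9, s - 2*t}; counting standard monomials gives mu = 9. Corank 1: A-series; mu = 9 gives A_9.

Type A_9, Milnor number mu = 9.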